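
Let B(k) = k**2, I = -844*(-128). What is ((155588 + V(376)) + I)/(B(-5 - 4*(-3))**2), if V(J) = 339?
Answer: 263959/2401 ≈ 109.94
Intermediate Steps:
I = 108032
((155588 + V(376)) + I)/(B(-5 - 4*(-3))**2) = ((155588 + 339) + 108032)/(((-5 - 4*(-3))**2)**2) = (155927 + 108032)/(((-5 + 12)**2)**2) = 263959/((7**2)**2) = 263959/(49**2) = 263959/2401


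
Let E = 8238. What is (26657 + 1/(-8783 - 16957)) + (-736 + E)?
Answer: 879252659/25740 ≈ 34159.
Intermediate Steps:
(26657 + 1/(-8783 - 16957)) + (-736 + E) = (26657 + 1/(-8783 - 16957)) + (-736 + 8238) = (26657 + 1/(-25740)) + 7502 = (26657 - 1/25740) + 7502 = 686151179/25740 + 7502 = 879252659/25740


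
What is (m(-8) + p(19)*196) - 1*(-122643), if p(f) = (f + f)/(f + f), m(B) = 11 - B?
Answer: 122858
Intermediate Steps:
p(f) = 1 (p(f) = (2*f)/((2*f)) = (2*f)*(1/(2*f)) = 1)
(m(-8) + p(19)*196) - 1*(-122643) = ((11 - 1*(-8)) + 1*196) - 1*(-122643) = ((11 + 8) + 196) + 122643 = (19 + 196) + 122643 = 215 + 122643 = 122858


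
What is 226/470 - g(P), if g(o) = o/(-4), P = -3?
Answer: -253/940 ≈ -0.26915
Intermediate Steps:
g(o) = -o/4 (g(o) = o*(-¼) = -o/4)
226/470 - g(P) = 226/470 - (-1)*(-3)/4 = 226*(1/470) - 1*¾ = 113/235 - ¾ = -253/940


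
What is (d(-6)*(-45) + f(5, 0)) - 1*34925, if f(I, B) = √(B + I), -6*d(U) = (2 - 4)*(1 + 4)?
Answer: -35000 + √5 ≈ -34998.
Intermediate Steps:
d(U) = 5/3 (d(U) = -(2 - 4)*(1 + 4)/6 = -(-1)*5/3 = -⅙*(-10) = 5/3)
(d(-6)*(-45) + f(5, 0)) - 1*34925 = ((5/3)*(-45) + √(0 + 5)) - 1*34925 = (-75 + √5) - 34925 = -35000 + √5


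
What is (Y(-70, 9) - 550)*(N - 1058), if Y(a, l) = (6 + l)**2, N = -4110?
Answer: 1679600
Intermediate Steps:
(Y(-70, 9) - 550)*(N - 1058) = ((6 + 9)**2 - 550)*(-4110 - 1058) = (15**2 - 550)*(-5168) = (225 - 550)*(-5168) = -325*(-5168) = 1679600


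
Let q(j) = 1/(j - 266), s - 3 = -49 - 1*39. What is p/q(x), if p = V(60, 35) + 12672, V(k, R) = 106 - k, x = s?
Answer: -4464018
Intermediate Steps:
s = -85 (s = 3 + (-49 - 1*39) = 3 + (-49 - 39) = 3 - 88 = -85)
x = -85
q(j) = 1/(-266 + j)
p = 12718 (p = (106 - 1*60) + 12672 = (106 - 60) + 12672 = 46 + 12672 = 12718)
p/q(x) = 12718/(1/(-266 - 85)) = 12718/(1/(-351)) = 12718/(-1/351) = 12718*(-351) = -4464018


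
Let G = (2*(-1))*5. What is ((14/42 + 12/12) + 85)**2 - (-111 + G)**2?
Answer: -64688/9 ≈ -7187.6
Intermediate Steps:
G = -10 (G = -2*5 = -10)
((14/42 + 12/12) + 85)**2 - (-111 + G)**2 = ((14/42 + 12/12) + 85)**2 - (-111 - 10)**2 = ((14*(1/42) + 12*(1/12)) + 85)**2 - 1*(-121)**2 = ((1/3 + 1) + 85)**2 - 1*14641 = (4/3 + 85)**2 - 14641 = (259/3)**2 - 14641 = 67081/9 - 14641 = -64688/9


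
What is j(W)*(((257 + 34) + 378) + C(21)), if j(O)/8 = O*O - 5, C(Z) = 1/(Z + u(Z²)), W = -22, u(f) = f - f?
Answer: 53839600/21 ≈ 2.5638e+6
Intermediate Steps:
u(f) = 0
C(Z) = 1/Z (C(Z) = 1/(Z + 0) = 1/Z)
j(O) = -40 + 8*O² (j(O) = 8*(O*O - 5) = 8*(O² - 5) = 8*(-5 + O²) = -40 + 8*O²)
j(W)*(((257 + 34) + 378) + C(21)) = (-40 + 8*(-22)²)*(((257 + 34) + 378) + 1/21) = (-40 + 8*484)*((291 + 378) + 1/21) = (-40 + 3872)*(669 + 1/21) = 3832*(14050/21) = 53839600/21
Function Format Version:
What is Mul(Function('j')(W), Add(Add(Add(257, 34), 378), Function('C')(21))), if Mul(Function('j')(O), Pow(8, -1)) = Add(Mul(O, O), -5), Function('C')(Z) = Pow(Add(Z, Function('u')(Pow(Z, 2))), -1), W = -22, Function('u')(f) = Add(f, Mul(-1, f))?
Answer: Rational(53839600, 21) ≈ 2.5638e+6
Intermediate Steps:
Function('u')(f) = 0
Function('C')(Z) = Pow(Z, -1) (Function('C')(Z) = Pow(Add(Z, 0), -1) = Pow(Z, -1))
Function('j')(O) = Add(-40, Mul(8, Pow(O, 2))) (Function('j')(O) = Mul(8, Add(Mul(O, O), -5)) = Mul(8, Add(Pow(O, 2), -5)) = Mul(8, Add(-5, Pow(O, 2))) = Add(-40, Mul(8, Pow(O, 2))))
Mul(Function('j')(W), Add(Add(Add(257, 34), 378), Function('C')(21))) = Mul(Add(-40, Mul(8, Pow(-22, 2))), Add(Add(Add(257, 34), 378), Pow(21, -1))) = Mul(Add(-40, Mul(8, 484)), Add(Add(291, 378), Rational(1, 21))) = Mul(Add(-40, 3872), Add(669, Rational(1, 21))) = Mul(3832, Rational(14050, 21)) = Rational(53839600, 21)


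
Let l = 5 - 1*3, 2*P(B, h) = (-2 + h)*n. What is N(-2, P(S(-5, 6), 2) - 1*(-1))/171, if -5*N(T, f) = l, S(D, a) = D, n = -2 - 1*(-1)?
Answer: -2/855 ≈ -0.0023392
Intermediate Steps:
n = -1 (n = -2 + 1 = -1)
P(B, h) = 1 - h/2 (P(B, h) = ((-2 + h)*(-1))/2 = (2 - h)/2 = 1 - h/2)
l = 2 (l = 5 - 3 = 2)
N(T, f) = -⅖ (N(T, f) = -⅕*2 = -⅖)
N(-2, P(S(-5, 6), 2) - 1*(-1))/171 = -⅖/171 = -⅖*1/171 = -2/855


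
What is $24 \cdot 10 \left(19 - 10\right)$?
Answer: $2160$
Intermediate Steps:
$24 \cdot 10 \left(19 - 10\right) = 240 \cdot 9 = 2160$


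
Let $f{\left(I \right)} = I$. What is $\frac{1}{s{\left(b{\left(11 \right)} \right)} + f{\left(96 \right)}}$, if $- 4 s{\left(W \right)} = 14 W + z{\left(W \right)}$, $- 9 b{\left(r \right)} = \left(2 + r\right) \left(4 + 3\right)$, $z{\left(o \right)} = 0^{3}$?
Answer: $\frac{18}{2365} \approx 0.007611$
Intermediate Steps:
$z{\left(o \right)} = 0$
$b{\left(r \right)} = - \frac{14}{9} - \frac{7 r}{9}$ ($b{\left(r \right)} = - \frac{\left(2 + r\right) \left(4 + 3\right)}{9} = - \frac{\left(2 + r\right) 7}{9} = - \frac{14 + 7 r}{9} = - \frac{14}{9} - \frac{7 r}{9}$)
$s{\left(W \right)} = - \frac{7 W}{2}$ ($s{\left(W \right)} = - \frac{14 W + 0}{4} = - \frac{14 W}{4} = - \frac{7 W}{2}$)
$\frac{1}{s{\left(b{\left(11 \right)} \right)} + f{\left(96 \right)}} = \frac{1}{- \frac{7 \left(- \frac{14}{9} - \frac{77}{9}\right)}{2} + 96} = \frac{1}{\left(- \frac{7}{2}\right) \left(- \frac{91}{9}\right) + 96} = \frac{1}{\frac{637}{18} + 96} = \frac{1}{\frac{2365}{18}} = \frac{18}{2365}$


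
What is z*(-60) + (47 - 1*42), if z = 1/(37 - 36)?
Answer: -55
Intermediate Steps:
z = 1 (z = 1/1 = 1)
z*(-60) + (47 - 1*42) = 1*(-60) + (47 - 1*42) = -60 + (47 - 42) = -60 + 5 = -55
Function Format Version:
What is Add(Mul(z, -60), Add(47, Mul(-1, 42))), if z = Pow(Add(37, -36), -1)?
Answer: -55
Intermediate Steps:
z = 1 (z = Pow(1, -1) = 1)
Add(Mul(z, -60), Add(47, Mul(-1, 42))) = Add(Mul(1, -60), Add(47, Mul(-1, 42))) = Add(-60, Add(47, -42)) = Add(-60, 5) = -55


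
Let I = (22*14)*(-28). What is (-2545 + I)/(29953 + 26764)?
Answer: -11169/56717 ≈ -0.19693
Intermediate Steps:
I = -8624 (I = 308*(-28) = -8624)
(-2545 + I)/(29953 + 26764) = (-2545 - 8624)/(29953 + 26764) = -11169/56717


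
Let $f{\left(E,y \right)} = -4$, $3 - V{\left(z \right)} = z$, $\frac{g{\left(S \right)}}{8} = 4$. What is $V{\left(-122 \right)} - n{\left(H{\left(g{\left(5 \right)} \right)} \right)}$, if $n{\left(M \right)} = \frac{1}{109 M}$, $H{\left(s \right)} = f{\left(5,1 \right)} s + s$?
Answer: $\frac{1308001}{10464} \approx 125.0$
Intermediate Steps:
$g{\left(S \right)} = 32$ ($g{\left(S \right)} = 8 \cdot 4 = 32$)
$V{\left(z \right)} = 3 - z$
$H{\left(s \right)} = - 3 s$ ($H{\left(s \right)} = - 4 s + s = - 3 s$)
$n{\left(M \right)} = \frac{1}{109 M}$
$V{\left(-122 \right)} - n{\left(H{\left(g{\left(5 \right)} \right)} \right)} = \left(3 - -122\right) - \frac{1}{109 \left(\left(-3\right) 32\right)} = \left(3 + 122\right) - \frac{1}{109 \left(-96\right)} = 125 - \frac{1}{109} \left(- \frac{1}{96}\right) = 125 - - \frac{1}{10464} = 125 + \frac{1}{10464} = \frac{1308001}{10464}$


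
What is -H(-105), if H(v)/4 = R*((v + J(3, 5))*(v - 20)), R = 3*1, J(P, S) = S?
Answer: -150000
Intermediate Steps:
R = 3
H(v) = 12*(-20 + v)*(5 + v) (H(v) = 4*(3*((v + 5)*(v - 20))) = 4*(3*((5 + v)*(-20 + v))) = 4*(3*((-20 + v)*(5 + v))) = 4*(3*(-20 + v)*(5 + v)) = 12*(-20 + v)*(5 + v))
-H(-105) = -(-1200 - 180*(-105) + 12*(-105)**2) = -(-1200 + 18900 + 12*11025) = -(-1200 + 18900 + 132300) = -1*150000 = -150000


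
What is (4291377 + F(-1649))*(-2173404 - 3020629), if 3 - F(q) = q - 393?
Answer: -22300175550926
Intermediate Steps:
F(q) = 396 - q (F(q) = 3 - (q - 393) = 3 - (-393 + q) = 3 + (393 - q) = 396 - q)
(4291377 + F(-1649))*(-2173404 - 3020629) = (4291377 + (396 - 1*(-1649)))*(-2173404 - 3020629) = (4291377 + (396 + 1649))*(-5194033) = (4291377 + 2045)*(-5194033) = 4293422*(-5194033) = -22300175550926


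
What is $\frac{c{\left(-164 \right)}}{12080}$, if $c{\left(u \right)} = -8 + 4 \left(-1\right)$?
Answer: $- \frac{3}{3020} \approx -0.00099338$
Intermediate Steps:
$c{\left(u \right)} = -12$ ($c{\left(u \right)} = -8 - 4 = -12$)
$\frac{c{\left(-164 \right)}}{12080} = - \frac{12}{12080} = \left(-12\right) \frac{1}{12080} = - \frac{3}{3020}$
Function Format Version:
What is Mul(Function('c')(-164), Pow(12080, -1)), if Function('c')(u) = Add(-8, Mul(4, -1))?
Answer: Rational(-3, 3020) ≈ -0.00099338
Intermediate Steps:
Function('c')(u) = -12 (Function('c')(u) = Add(-8, -4) = -12)
Mul(Function('c')(-164), Pow(12080, -1)) = Mul(-12, Pow(12080, -1)) = Mul(-12, Rational(1, 12080)) = Rational(-3, 3020)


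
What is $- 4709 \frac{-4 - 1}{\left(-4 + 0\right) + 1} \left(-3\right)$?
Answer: $23545$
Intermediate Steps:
$- 4709 \frac{-4 - 1}{\left(-4 + 0\right) + 1} \left(-3\right) = - 4709 - \frac{5}{-4 + 1} \left(-3\right) = - 4709 - \frac{5}{-3} \left(-3\right) = - 4709 \left(-5\right) \left(- \frac{1}{3}\right) \left(-3\right) = - 4709 \cdot \frac{5}{3} \left(-3\right) = \left(-4709\right) \left(-5\right) = 23545$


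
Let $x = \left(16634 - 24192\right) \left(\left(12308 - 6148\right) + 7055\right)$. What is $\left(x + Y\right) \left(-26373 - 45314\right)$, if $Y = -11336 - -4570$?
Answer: $7160508756632$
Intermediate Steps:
$Y = -6766$ ($Y = -11336 + 4570 = -6766$)
$x = -99878970$ ($x = - 7558 \left(\left(12308 - 6148\right) + 7055\right) = - 7558 \left(6160 + 7055\right) = \left(-7558\right) 13215 = -99878970$)
$\left(x + Y\right) \left(-26373 - 45314\right) = \left(-99878970 - 6766\right) \left(-26373 - 45314\right) = \left(-99885736\right) \left(-71687\right) = 7160508756632$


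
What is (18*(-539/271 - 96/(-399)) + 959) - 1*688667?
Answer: -24788193714/36043 ≈ -6.8774e+5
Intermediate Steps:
(18*(-539/271 - 96/(-399)) + 959) - 1*688667 = (18*(-539*1/271 - 96*(-1/399)) + 959) - 688667 = (18*(-539/271 + 32/133) + 959) - 688667 = (18*(-63015/36043) + 959) - 688667 = (-1134270/36043 + 959) - 688667 = 33430967/36043 - 688667 = -24788193714/36043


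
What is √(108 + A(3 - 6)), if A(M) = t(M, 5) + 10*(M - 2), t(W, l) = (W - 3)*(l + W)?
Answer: √46 ≈ 6.7823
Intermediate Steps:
t(W, l) = (-3 + W)*(W + l)
A(M) = -35 + M² + 12*M (A(M) = (M² - 3*M - 3*5 + M*5) + 10*(M - 2) = (M² - 3*M - 15 + 5*M) + 10*(-2 + M) = (-15 + M² + 2*M) + (-20 + 10*M) = -35 + M² + 12*M)
√(108 + A(3 - 6)) = √(108 + (-35 + (3 - 6)² + 12*(3 - 6))) = √(108 + (-35 + (-3)² + 12*(-3))) = √(108 + (-35 + 9 - 36)) = √(108 - 62) = √46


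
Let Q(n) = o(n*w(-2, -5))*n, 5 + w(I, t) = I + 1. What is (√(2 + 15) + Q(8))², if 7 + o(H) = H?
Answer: (440 - √17)² ≈ 1.8999e+5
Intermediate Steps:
w(I, t) = -4 + I (w(I, t) = -5 + (I + 1) = -5 + (1 + I) = -4 + I)
o(H) = -7 + H
Q(n) = n*(-7 - 6*n) (Q(n) = (-7 + n*(-4 - 2))*n = (-7 + n*(-6))*n = (-7 - 6*n)*n = n*(-7 - 6*n))
(√(2 + 15) + Q(8))² = (√(2 + 15) - 1*8*(7 + 6*8))² = (√17 - 1*8*(7 + 48))² = (√17 - 1*8*55)² = (√17 - 440)² = (-440 + √17)²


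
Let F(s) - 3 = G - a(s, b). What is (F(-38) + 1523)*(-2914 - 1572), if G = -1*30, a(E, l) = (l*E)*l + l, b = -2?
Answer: -7401900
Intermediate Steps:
a(E, l) = l + E*l² (a(E, l) = (E*l)*l + l = E*l² + l = l + E*l²)
G = -30
F(s) = -25 - 4*s (F(s) = 3 + (-30 - (-2)*(1 + s*(-2))) = 3 + (-30 - (-2)*(1 - 2*s)) = 3 + (-30 - (-2 + 4*s)) = 3 + (-30 + (2 - 4*s)) = 3 + (-28 - 4*s) = -25 - 4*s)
(F(-38) + 1523)*(-2914 - 1572) = ((-25 - 4*(-38)) + 1523)*(-2914 - 1572) = ((-25 + 152) + 1523)*(-4486) = (127 + 1523)*(-4486) = 1650*(-4486) = -7401900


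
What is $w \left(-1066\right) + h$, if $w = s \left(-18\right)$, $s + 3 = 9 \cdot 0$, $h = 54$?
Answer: $-57510$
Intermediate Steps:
$s = -3$ ($s = -3 + 9 \cdot 0 = -3 + 0 = -3$)
$w = 54$ ($w = \left(-3\right) \left(-18\right) = 54$)
$w \left(-1066\right) + h = 54 \left(-1066\right) + 54 = -57564 + 54 = -57510$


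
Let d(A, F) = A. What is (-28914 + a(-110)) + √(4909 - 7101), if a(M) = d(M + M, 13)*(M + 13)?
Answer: -7574 + 4*I*√137 ≈ -7574.0 + 46.819*I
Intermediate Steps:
a(M) = 2*M*(13 + M) (a(M) = (M + M)*(M + 13) = (2*M)*(13 + M) = 2*M*(13 + M))
(-28914 + a(-110)) + √(4909 - 7101) = (-28914 + 2*(-110)*(13 - 110)) + √(4909 - 7101) = (-28914 + 2*(-110)*(-97)) + √(-2192) = (-28914 + 21340) + 4*I*√137 = -7574 + 4*I*√137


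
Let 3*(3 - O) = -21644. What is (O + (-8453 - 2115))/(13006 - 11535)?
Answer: -10051/4413 ≈ -2.2776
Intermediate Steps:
O = 21653/3 (O = 3 - ⅓*(-21644) = 3 + 21644/3 = 21653/3 ≈ 7217.7)
(O + (-8453 - 2115))/(13006 - 11535) = (21653/3 + (-8453 - 2115))/(13006 - 11535) = (21653/3 - 10568)/1471 = -10051/3*1/1471 = -10051/4413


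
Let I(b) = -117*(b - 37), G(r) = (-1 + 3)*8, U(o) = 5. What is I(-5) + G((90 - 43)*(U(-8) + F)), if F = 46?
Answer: 4930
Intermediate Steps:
G(r) = 16 (G(r) = 2*8 = 16)
I(b) = 4329 - 117*b (I(b) = -117*(-37 + b) = 4329 - 117*b)
I(-5) + G((90 - 43)*(U(-8) + F)) = (4329 - 117*(-5)) + 16 = (4329 + 585) + 16 = 4914 + 16 = 4930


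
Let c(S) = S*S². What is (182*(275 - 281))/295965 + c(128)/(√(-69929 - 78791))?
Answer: -364/98655 - 524288*I*√55/715 ≈ -0.0036896 - 5438.1*I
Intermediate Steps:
c(S) = S³
(182*(275 - 281))/295965 + c(128)/(√(-69929 - 78791)) = (182*(275 - 281))/295965 + 128³/(√(-69929 - 78791)) = (182*(-6))*(1/295965) + 2097152/(√(-148720)) = -1092*1/295965 + 2097152/((52*I*√55)) = -364/98655 + 2097152*(-I*√55/2860) = -364/98655 - 524288*I*√55/715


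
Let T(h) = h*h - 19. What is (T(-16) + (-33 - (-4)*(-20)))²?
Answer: 15376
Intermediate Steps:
T(h) = -19 + h² (T(h) = h² - 19 = -19 + h²)
(T(-16) + (-33 - (-4)*(-20)))² = ((-19 + (-16)²) + (-33 - (-4)*(-20)))² = ((-19 + 256) + (-33 - 1*80))² = (237 + (-33 - 80))² = (237 - 113)² = 124² = 15376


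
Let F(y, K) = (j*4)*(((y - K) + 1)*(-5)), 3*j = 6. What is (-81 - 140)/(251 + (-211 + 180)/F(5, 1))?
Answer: -44200/50231 ≈ -0.87993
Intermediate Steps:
j = 2 (j = (⅓)*6 = 2)
F(y, K) = -40 - 40*y + 40*K (F(y, K) = (2*4)*(((y - K) + 1)*(-5)) = 8*((1 + y - K)*(-5)) = 8*(-5 - 5*y + 5*K) = -40 - 40*y + 40*K)
(-81 - 140)/(251 + (-211 + 180)/F(5, 1)) = (-81 - 140)/(251 + (-211 + 180)/(-40 - 40*5 + 40*1)) = -221/(251 - 31/(-40 - 200 + 40)) = -221/(251 - 31/(-200)) = -221/(251 - 31*(-1/200)) = -221/(251 + 31/200) = -221/50231/200 = -221*200/50231 = -44200/50231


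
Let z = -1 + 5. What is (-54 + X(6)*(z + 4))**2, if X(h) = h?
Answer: 36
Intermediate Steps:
z = 4
(-54 + X(6)*(z + 4))**2 = (-54 + 6*(4 + 4))**2 = (-54 + 6*8)**2 = (-54 + 48)**2 = (-6)**2 = 36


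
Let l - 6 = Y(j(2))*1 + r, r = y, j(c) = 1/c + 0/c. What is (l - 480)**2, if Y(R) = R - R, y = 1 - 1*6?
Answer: 229441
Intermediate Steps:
j(c) = 1/c (j(c) = 1/c + 0 = 1/c)
y = -5 (y = 1 - 6 = -5)
r = -5
Y(R) = 0
l = 1 (l = 6 + (0*1 - 5) = 6 + (0 - 5) = 6 - 5 = 1)
(l - 480)**2 = (1 - 480)**2 = (-479)**2 = 229441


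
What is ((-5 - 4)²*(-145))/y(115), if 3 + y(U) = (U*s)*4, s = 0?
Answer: 3915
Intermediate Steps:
y(U) = -3 (y(U) = -3 + (U*0)*4 = -3 + 0*4 = -3 + 0 = -3)
((-5 - 4)²*(-145))/y(115) = ((-5 - 4)²*(-145))/(-3) = ((-9)²*(-145))*(-⅓) = (81*(-145))*(-⅓) = -11745*(-⅓) = 3915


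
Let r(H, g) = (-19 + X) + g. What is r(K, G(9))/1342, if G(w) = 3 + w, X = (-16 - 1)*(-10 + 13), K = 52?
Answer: -29/671 ≈ -0.043219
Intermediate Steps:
X = -51 (X = -17*3 = -51)
r(H, g) = -70 + g (r(H, g) = (-19 - 51) + g = -70 + g)
r(K, G(9))/1342 = (-70 + (3 + 9))/1342 = (-70 + 12)*(1/1342) = -58*1/1342 = -29/671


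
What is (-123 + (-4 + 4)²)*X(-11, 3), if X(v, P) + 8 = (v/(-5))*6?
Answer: -3198/5 ≈ -639.60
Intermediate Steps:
X(v, P) = -8 - 6*v/5 (X(v, P) = -8 + (v/(-5))*6 = -8 + (v*(-⅕))*6 = -8 - v/5*6 = -8 - 6*v/5)
(-123 + (-4 + 4)²)*X(-11, 3) = (-123 + (-4 + 4)²)*(-8 - 6/5*(-11)) = (-123 + 0²)*(-8 + 66/5) = (-123 + 0)*(26/5) = -123*26/5 = -3198/5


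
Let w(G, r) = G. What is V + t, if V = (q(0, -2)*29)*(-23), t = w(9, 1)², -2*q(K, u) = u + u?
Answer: -1253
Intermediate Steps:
q(K, u) = -u (q(K, u) = -(u + u)/2 = -u)
t = 81 (t = 9² = 81)
V = -1334 (V = (-1*(-2)*29)*(-23) = (2*29)*(-23) = 58*(-23) = -1334)
V + t = -1334 + 81 = -1253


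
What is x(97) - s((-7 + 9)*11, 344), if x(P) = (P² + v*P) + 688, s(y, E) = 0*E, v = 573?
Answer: 65678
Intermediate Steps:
s(y, E) = 0
x(P) = 688 + P² + 573*P (x(P) = (P² + 573*P) + 688 = 688 + P² + 573*P)
x(97) - s((-7 + 9)*11, 344) = (688 + 97² + 573*97) - 1*0 = (688 + 9409 + 55581) + 0 = 65678 + 0 = 65678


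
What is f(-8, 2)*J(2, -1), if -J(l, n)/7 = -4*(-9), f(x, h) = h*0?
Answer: 0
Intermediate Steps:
f(x, h) = 0
J(l, n) = -252 (J(l, n) = -(-28)*(-9) = -7*36 = -252)
f(-8, 2)*J(2, -1) = 0*(-252) = 0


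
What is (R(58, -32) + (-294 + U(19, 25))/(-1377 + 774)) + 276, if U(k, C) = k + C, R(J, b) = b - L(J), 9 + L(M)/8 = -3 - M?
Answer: 485062/603 ≈ 804.41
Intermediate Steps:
L(M) = -96 - 8*M (L(M) = -72 + 8*(-3 - M) = -72 + (-24 - 8*M) = -96 - 8*M)
R(J, b) = 96 + b + 8*J (R(J, b) = b - (-96 - 8*J) = b + (96 + 8*J) = 96 + b + 8*J)
U(k, C) = C + k
(R(58, -32) + (-294 + U(19, 25))/(-1377 + 774)) + 276 = ((96 - 32 + 8*58) + (-294 + (25 + 19))/(-1377 + 774)) + 276 = ((96 - 32 + 464) + (-294 + 44)/(-603)) + 276 = (528 - 250*(-1/603)) + 276 = (528 + 250/603) + 276 = 318634/603 + 276 = 485062/603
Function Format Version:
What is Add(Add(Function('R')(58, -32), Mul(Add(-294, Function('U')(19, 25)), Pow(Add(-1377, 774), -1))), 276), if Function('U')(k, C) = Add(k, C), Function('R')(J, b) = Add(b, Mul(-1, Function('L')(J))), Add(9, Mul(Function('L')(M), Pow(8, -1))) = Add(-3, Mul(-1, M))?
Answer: Rational(485062, 603) ≈ 804.41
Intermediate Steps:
Function('L')(M) = Add(-96, Mul(-8, M)) (Function('L')(M) = Add(-72, Mul(8, Add(-3, Mul(-1, M)))) = Add(-72, Add(-24, Mul(-8, M))) = Add(-96, Mul(-8, M)))
Function('R')(J, b) = Add(96, b, Mul(8, J)) (Function('R')(J, b) = Add(b, Mul(-1, Add(-96, Mul(-8, J)))) = Add(b, Add(96, Mul(8, J))) = Add(96, b, Mul(8, J)))
Function('U')(k, C) = Add(C, k)
Add(Add(Function('R')(58, -32), Mul(Add(-294, Function('U')(19, 25)), Pow(Add(-1377, 774), -1))), 276) = Add(Add(Add(96, -32, Mul(8, 58)), Mul(Add(-294, Add(25, 19)), Pow(Add(-1377, 774), -1))), 276) = Add(Add(Add(96, -32, 464), Mul(Add(-294, 44), Pow(-603, -1))), 276) = Add(Add(528, Mul(-250, Rational(-1, 603))), 276) = Add(Add(528, Rational(250, 603)), 276) = Add(Rational(318634, 603), 276) = Rational(485062, 603)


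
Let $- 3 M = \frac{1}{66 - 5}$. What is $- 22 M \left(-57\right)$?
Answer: $- \frac{418}{61} \approx -6.8525$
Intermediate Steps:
$M = - \frac{1}{183}$ ($M = - \frac{1}{3 \left(66 - 5\right)} = - \frac{1}{3 \cdot 61} = \left(- \frac{1}{3}\right) \frac{1}{61} = - \frac{1}{183} \approx -0.0054645$)
$- 22 M \left(-57\right) = \left(-22\right) \left(- \frac{1}{183}\right) \left(-57\right) = \frac{22}{183} \left(-57\right) = - \frac{418}{61}$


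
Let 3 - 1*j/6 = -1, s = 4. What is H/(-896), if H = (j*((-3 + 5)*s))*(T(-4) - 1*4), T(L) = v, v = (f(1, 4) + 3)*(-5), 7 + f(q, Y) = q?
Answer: -33/14 ≈ -2.3571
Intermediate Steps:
f(q, Y) = -7 + q
v = 15 (v = ((-7 + 1) + 3)*(-5) = (-6 + 3)*(-5) = -3*(-5) = 15)
T(L) = 15
j = 24 (j = 18 - 6*(-1) = 18 + 6 = 24)
H = 2112 (H = (24*((-3 + 5)*4))*(15 - 1*4) = (24*(2*4))*(15 - 4) = (24*8)*11 = 192*11 = 2112)
H/(-896) = 2112/(-896) = 2112*(-1/896) = -33/14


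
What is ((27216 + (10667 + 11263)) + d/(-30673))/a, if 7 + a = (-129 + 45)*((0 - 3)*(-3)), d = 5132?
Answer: -215350018/3343357 ≈ -64.411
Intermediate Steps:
a = -763 (a = -7 + (-129 + 45)*((0 - 3)*(-3)) = -7 - (-252)*(-3) = -7 - 84*9 = -7 - 756 = -763)
((27216 + (10667 + 11263)) + d/(-30673))/a = ((27216 + (10667 + 11263)) + 5132/(-30673))/(-763) = ((27216 + 21930) + 5132*(-1/30673))*(-1/763) = (49146 - 5132/30673)*(-1/763) = (1507450126/30673)*(-1/763) = -215350018/3343357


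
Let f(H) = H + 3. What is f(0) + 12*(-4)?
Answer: -45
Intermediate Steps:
f(H) = 3 + H
f(0) + 12*(-4) = (3 + 0) + 12*(-4) = 3 - 48 = -45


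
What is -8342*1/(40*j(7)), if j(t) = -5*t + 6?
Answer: 4171/580 ≈ 7.1914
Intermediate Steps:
j(t) = 6 - 5*t
-8342*1/(40*j(7)) = -8342*1/(40*(6 - 5*7)) = -8342*1/(40*(6 - 35)) = -8342/((-29*40)) = -8342/(-1160) = -8342*(-1/1160) = 4171/580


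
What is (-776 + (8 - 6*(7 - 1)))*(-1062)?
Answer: 853848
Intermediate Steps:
(-776 + (8 - 6*(7 - 1)))*(-1062) = (-776 + (8 - 6*6))*(-1062) = (-776 + (8 - 36))*(-1062) = (-776 - 28)*(-1062) = -804*(-1062) = 853848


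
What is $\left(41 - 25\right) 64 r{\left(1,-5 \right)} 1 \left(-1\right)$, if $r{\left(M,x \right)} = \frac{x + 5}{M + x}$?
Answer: $0$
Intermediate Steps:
$r{\left(M,x \right)} = \frac{5 + x}{M + x}$
$\left(41 - 25\right) 64 r{\left(1,-5 \right)} 1 \left(-1\right) = \left(41 - 25\right) 64 \frac{5 - 5}{1 - 5} \cdot 1 \left(-1\right) = 16 \cdot 64 \frac{1}{-4} \cdot 0 \cdot 1 \left(-1\right) = 1024 \left(- \frac{1}{4}\right) 0 \cdot 1 \left(-1\right) = 1024 \cdot 0 \cdot 1 \left(-1\right) = 1024 \cdot 0 \left(-1\right) = 1024 \cdot 0 = 0$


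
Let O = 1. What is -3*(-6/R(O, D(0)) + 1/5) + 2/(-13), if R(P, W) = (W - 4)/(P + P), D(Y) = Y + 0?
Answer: -634/65 ≈ -9.7538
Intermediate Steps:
D(Y) = Y
R(P, W) = (-4 + W)/(2*P) (R(P, W) = (-4 + W)/((2*P)) = (-4 + W)*(1/(2*P)) = (-4 + W)/(2*P))
-3*(-6/R(O, D(0)) + 1/5) + 2/(-13) = -3*(-6*2/(-4 + 0) + 1/5) + 2/(-13) = -3*(-6/((1/2)*1*(-4)) + 1*(1/5)) + 2*(-1/13) = -3*(-6/(-2) + 1/5) - 2/13 = -3*(-6*(-1/2) + 1/5) - 2/13 = -3*(3 + 1/5) - 2/13 = -3*16/5 - 2/13 = -48/5 - 2/13 = -634/65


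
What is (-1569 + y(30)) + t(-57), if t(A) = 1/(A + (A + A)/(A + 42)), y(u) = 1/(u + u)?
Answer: -23252633/14820 ≈ -1569.0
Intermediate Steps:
y(u) = 1/(2*u)
t(A) = 1/(A + 2*A/(42 + A)) (t(A) = 1/(A + (2*A)/(42 + A)) = 1/(A + 2*A/(42 + A)))
(-1569 + y(30)) + t(-57) = (-1569 + (½)/30) + (42 - 57)/((-57)*(44 - 57)) = (-1569 + (½)*(1/30)) - 1/57*(-15)/(-13) = (-1569 + 1/60) - 1/57*(-1/13)*(-15) = -94139/60 - 5/247 = -23252633/14820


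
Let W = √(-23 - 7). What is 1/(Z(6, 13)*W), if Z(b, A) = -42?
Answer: I*√30/1260 ≈ 0.004347*I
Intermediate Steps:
W = I*√30 (W = √(-30) = I*√30 ≈ 5.4772*I)
1/(Z(6, 13)*W) = 1/(-42*I*√30) = I*√30/1260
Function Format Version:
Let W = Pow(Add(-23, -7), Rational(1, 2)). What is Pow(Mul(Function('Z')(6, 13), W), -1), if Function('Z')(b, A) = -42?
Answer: Mul(Rational(1, 1260), I, Pow(30, Rational(1, 2))) ≈ Mul(0.0043470, I)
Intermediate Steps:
W = Mul(I, Pow(30, Rational(1, 2))) (W = Pow(-30, Rational(1, 2)) = Mul(I, Pow(30, Rational(1, 2))) ≈ Mul(5.4772, I))
Pow(Mul(Function('Z')(6, 13), W), -1) = Pow(Mul(-42, Mul(I, Pow(30, Rational(1, 2)))), -1) = Pow(Mul(-42, I, Pow(30, Rational(1, 2))), -1) = Mul(Rational(1, 1260), I, Pow(30, Rational(1, 2)))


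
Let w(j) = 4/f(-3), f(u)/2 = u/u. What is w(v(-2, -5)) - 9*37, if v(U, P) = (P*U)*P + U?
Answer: -331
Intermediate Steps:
f(u) = 2 (f(u) = 2*(u/u) = 2*1 = 2)
v(U, P) = U + U*P² (v(U, P) = U*P² + U = U + U*P²)
w(j) = 2 (w(j) = 4/2 = 4*(½) = 2)
w(v(-2, -5)) - 9*37 = 2 - 9*37 = 2 - 333 = -331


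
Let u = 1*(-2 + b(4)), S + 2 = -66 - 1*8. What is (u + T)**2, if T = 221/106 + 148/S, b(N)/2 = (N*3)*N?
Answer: 35945505649/4056196 ≈ 8861.9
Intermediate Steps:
S = -76 (S = -2 + (-66 - 1*8) = -2 + (-66 - 8) = -2 - 74 = -76)
b(N) = 6*N**2 (b(N) = 2*((N*3)*N) = 2*((3*N)*N) = 2*(3*N**2) = 6*N**2)
u = 94 (u = 1*(-2 + 6*4**2) = 1*(-2 + 6*16) = 1*(-2 + 96) = 1*94 = 94)
T = 277/2014 (T = 221/106 + 148/(-76) = 221*(1/106) + 148*(-1/76) = 221/106 - 37/19 = 277/2014 ≈ 0.13754)
(u + T)**2 = (94 + 277/2014)**2 = (189593/2014)**2 = 35945505649/4056196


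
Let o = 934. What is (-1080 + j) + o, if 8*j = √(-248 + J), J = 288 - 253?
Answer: -146 + I*√213/8 ≈ -146.0 + 1.8243*I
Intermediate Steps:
J = 35
j = I*√213/8 (j = √(-248 + 35)/8 = √(-213)/8 = (I*√213)/8 = I*√213/8 ≈ 1.8243*I)
(-1080 + j) + o = (-1080 + I*√213/8) + 934 = -146 + I*√213/8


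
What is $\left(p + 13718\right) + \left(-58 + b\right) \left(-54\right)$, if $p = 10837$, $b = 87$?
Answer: $22989$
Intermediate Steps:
$\left(p + 13718\right) + \left(-58 + b\right) \left(-54\right) = \left(10837 + 13718\right) + \left(-58 + 87\right) \left(-54\right) = 24555 + 29 \left(-54\right) = 24555 - 1566 = 22989$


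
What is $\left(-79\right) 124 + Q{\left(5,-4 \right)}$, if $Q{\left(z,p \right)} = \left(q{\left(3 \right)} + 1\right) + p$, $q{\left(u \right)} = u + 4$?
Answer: $-9792$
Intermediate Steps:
$q{\left(u \right)} = 4 + u$
$Q{\left(z,p \right)} = 8 + p$ ($Q{\left(z,p \right)} = \left(\left(4 + 3\right) + 1\right) + p = \left(7 + 1\right) + p = 8 + p$)
$\left(-79\right) 124 + Q{\left(5,-4 \right)} = \left(-79\right) 124 + \left(8 - 4\right) = -9796 + 4 = -9792$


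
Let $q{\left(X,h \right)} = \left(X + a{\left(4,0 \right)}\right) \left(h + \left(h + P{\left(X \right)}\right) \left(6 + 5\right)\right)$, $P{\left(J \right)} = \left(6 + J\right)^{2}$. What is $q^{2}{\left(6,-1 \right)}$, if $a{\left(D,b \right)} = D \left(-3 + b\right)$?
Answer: $88962624$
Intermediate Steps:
$q{\left(X,h \right)} = \left(-12 + X\right) \left(11 \left(6 + X\right)^{2} + 12 h\right)$ ($q{\left(X,h \right)} = \left(X + 4 \left(-3 + 0\right)\right) \left(h + \left(h + \left(6 + X\right)^{2}\right) \left(6 + 5\right)\right) = \left(X + 4 \left(-3\right)\right) \left(h + \left(h + \left(6 + X\right)^{2}\right) 11\right) = \left(X - 12\right) \left(h + \left(11 h + 11 \left(6 + X\right)^{2}\right)\right) = \left(-12 + X\right) \left(11 \left(6 + X\right)^{2} + 12 h\right)$)
$q^{2}{\left(6,-1 \right)} = \left(-4752 - 7128 - -144 + 11 \cdot 6^{3} + 12 \cdot 6 \left(-1\right)\right)^{2} = \left(-4752 - 7128 + 144 + 11 \cdot 216 - 72\right)^{2} = \left(-4752 - 7128 + 144 + 2376 - 72\right)^{2} = \left(-9432\right)^{2} = 88962624$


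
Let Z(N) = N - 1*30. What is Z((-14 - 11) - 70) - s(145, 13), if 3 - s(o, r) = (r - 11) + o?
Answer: 19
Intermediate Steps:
s(o, r) = 14 - o - r (s(o, r) = 3 - ((r - 11) + o) = 3 - ((-11 + r) + o) = 3 - (-11 + o + r) = 3 + (11 - o - r) = 14 - o - r)
Z(N) = -30 + N (Z(N) = N - 30 = -30 + N)
Z((-14 - 11) - 70) - s(145, 13) = (-30 + ((-14 - 11) - 70)) - (14 - 1*145 - 1*13) = (-30 + (-25 - 70)) - (14 - 145 - 13) = (-30 - 95) - 1*(-144) = -125 + 144 = 19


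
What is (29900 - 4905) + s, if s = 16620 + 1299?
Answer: 42914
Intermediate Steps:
s = 17919
(29900 - 4905) + s = (29900 - 4905) + 17919 = 24995 + 17919 = 42914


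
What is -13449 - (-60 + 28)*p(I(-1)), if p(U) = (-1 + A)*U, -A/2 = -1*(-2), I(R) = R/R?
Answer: -13609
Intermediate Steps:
I(R) = 1
A = -4 (A = -(-2)*(-2) = -2*2 = -4)
p(U) = -5*U (p(U) = (-1 - 4)*U = -5*U)
-13449 - (-60 + 28)*p(I(-1)) = -13449 - (-60 + 28)*(-5*1) = -13449 - (-32)*(-5) = -13449 - 1*160 = -13449 - 160 = -13609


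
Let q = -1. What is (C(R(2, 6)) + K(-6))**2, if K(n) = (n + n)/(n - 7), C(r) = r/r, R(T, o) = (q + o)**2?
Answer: 625/169 ≈ 3.6982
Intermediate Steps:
R(T, o) = (-1 + o)**2
C(r) = 1
K(n) = 2*n/(-7 + n) (K(n) = (2*n)/(-7 + n) = 2*n/(-7 + n))
(C(R(2, 6)) + K(-6))**2 = (1 + 2*(-6)/(-7 - 6))**2 = (1 + 2*(-6)/(-13))**2 = (1 + 2*(-6)*(-1/13))**2 = (1 + 12/13)**2 = (25/13)**2 = 625/169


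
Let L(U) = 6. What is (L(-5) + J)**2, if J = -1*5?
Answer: 1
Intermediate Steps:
J = -5
(L(-5) + J)**2 = (6 - 5)**2 = 1**2 = 1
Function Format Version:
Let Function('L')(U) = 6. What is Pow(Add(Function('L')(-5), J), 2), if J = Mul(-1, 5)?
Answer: 1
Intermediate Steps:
J = -5
Pow(Add(Function('L')(-5), J), 2) = Pow(Add(6, -5), 2) = Pow(1, 2) = 1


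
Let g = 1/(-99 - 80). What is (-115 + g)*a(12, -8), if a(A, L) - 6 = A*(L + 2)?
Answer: 1358676/179 ≈ 7590.4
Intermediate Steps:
g = -1/179 (g = 1/(-179) = -1/179 ≈ -0.0055866)
a(A, L) = 6 + A*(2 + L) (a(A, L) = 6 + A*(L + 2) = 6 + A*(2 + L))
(-115 + g)*a(12, -8) = (-115 - 1/179)*(6 + 2*12 + 12*(-8)) = -20586*(6 + 24 - 96)/179 = -20586/179*(-66) = 1358676/179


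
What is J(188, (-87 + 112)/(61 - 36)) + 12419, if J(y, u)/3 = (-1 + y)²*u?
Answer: 117326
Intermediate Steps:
J(y, u) = 3*u*(-1 + y)² (J(y, u) = 3*((-1 + y)²*u) = 3*(u*(-1 + y)²) = 3*u*(-1 + y)²)
J(188, (-87 + 112)/(61 - 36)) + 12419 = 3*((-87 + 112)/(61 - 36))*(-1 + 188)² + 12419 = 3*(25/25)*187² + 12419 = 3*(25*(1/25))*34969 + 12419 = 3*1*34969 + 12419 = 104907 + 12419 = 117326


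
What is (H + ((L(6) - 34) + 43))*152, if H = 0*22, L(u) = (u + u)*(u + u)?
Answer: 23256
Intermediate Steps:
L(u) = 4*u² (L(u) = (2*u)*(2*u) = 4*u²)
H = 0
(H + ((L(6) - 34) + 43))*152 = (0 + ((4*6² - 34) + 43))*152 = (0 + ((4*36 - 34) + 43))*152 = (0 + ((144 - 34) + 43))*152 = (0 + (110 + 43))*152 = (0 + 153)*152 = 153*152 = 23256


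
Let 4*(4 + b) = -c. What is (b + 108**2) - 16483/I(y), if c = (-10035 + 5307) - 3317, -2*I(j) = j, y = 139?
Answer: 7733079/556 ≈ 13908.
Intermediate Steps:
I(j) = -j/2
c = -8045 (c = -4728 - 3317 = -8045)
b = 8029/4 (b = -4 + (-1*(-8045))/4 = -4 + (1/4)*8045 = -4 + 8045/4 = 8029/4 ≈ 2007.3)
(b + 108**2) - 16483/I(y) = (8029/4 + 108**2) - 16483/((-1/2*139)) = (8029/4 + 11664) - 16483/(-139/2) = 54685/4 - 16483*(-2/139) = 54685/4 + 32966/139 = 7733079/556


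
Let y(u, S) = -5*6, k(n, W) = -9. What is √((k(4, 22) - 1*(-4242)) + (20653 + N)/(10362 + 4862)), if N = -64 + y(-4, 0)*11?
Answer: √245347894506/7612 ≈ 65.072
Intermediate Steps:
y(u, S) = -30
N = -394 (N = -64 - 30*11 = -64 - 330 = -394)
√((k(4, 22) - 1*(-4242)) + (20653 + N)/(10362 + 4862)) = √((-9 - 1*(-4242)) + (20653 - 394)/(10362 + 4862)) = √((-9 + 4242) + 20259/15224) = √(4233 + 20259*(1/15224)) = √(4233 + 20259/15224) = √(64463451/15224) = √245347894506/7612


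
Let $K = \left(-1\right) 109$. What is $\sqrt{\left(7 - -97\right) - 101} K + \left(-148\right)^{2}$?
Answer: $21904 - 109 \sqrt{3} \approx 21715.0$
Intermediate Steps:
$K = -109$
$\sqrt{\left(7 - -97\right) - 101} K + \left(-148\right)^{2} = \sqrt{\left(7 - -97\right) - 101} \left(-109\right) + \left(-148\right)^{2} = \sqrt{\left(7 + 97\right) - 101} \left(-109\right) + 21904 = \sqrt{104 - 101} \left(-109\right) + 21904 = \sqrt{3} \left(-109\right) + 21904 = - 109 \sqrt{3} + 21904 = 21904 - 109 \sqrt{3}$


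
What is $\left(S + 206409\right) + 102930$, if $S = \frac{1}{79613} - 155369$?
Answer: $\frac{12258013611}{79613} \approx 1.5397 \cdot 10^{5}$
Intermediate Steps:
$S = - \frac{12369392196}{79613}$ ($S = \frac{1}{79613} - 155369 = - \frac{12369392196}{79613} \approx -1.5537 \cdot 10^{5}$)
$\left(S + 206409\right) + 102930 = \left(- \frac{12369392196}{79613} + 206409\right) + 102930 = \frac{4063447521}{79613} + 102930 = \frac{12258013611}{79613}$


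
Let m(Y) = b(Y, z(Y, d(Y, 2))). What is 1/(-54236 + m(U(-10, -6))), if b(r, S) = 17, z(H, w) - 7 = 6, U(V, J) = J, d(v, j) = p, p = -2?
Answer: -1/54219 ≈ -1.8444e-5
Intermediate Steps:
d(v, j) = -2
z(H, w) = 13 (z(H, w) = 7 + 6 = 13)
m(Y) = 17
1/(-54236 + m(U(-10, -6))) = 1/(-54236 + 17) = 1/(-54219) = -1/54219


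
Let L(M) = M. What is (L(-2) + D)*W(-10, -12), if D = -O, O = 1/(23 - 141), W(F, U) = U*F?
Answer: -14100/59 ≈ -238.98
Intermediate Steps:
W(F, U) = F*U
O = -1/118 (O = 1/(-118) = -1/118 ≈ -0.0084746)
D = 1/118 (D = -1*(-1/118) = 1/118 ≈ 0.0084746)
(L(-2) + D)*W(-10, -12) = (-2 + 1/118)*(-10*(-12)) = -235/118*120 = -14100/59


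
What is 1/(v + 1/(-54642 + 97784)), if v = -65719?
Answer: -43142/2835249097 ≈ -1.5216e-5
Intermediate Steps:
1/(v + 1/(-54642 + 97784)) = 1/(-65719 + 1/(-54642 + 97784)) = 1/(-65719 + 1/43142) = 1/(-2835249097/43142) = -43142/2835249097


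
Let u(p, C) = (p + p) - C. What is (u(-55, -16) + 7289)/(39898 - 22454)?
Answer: 7195/17444 ≈ 0.41246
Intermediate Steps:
u(p, C) = -C + 2*p (u(p, C) = 2*p - C = -C + 2*p)
(u(-55, -16) + 7289)/(39898 - 22454) = ((-1*(-16) + 2*(-55)) + 7289)/(39898 - 22454) = ((16 - 110) + 7289)/17444 = (-94 + 7289)*(1/17444) = 7195*(1/17444) = 7195/17444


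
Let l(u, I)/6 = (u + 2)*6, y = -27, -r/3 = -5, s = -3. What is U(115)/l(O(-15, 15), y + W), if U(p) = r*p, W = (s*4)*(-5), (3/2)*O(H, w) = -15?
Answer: -575/96 ≈ -5.9896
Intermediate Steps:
r = 15 (r = -3*(-5) = 15)
O(H, w) = -10 (O(H, w) = (2/3)*(-15) = -10)
W = 60 (W = -3*4*(-5) = -12*(-5) = 60)
l(u, I) = 72 + 36*u (l(u, I) = 6*((u + 2)*6) = 6*((2 + u)*6) = 6*(12 + 6*u) = 72 + 36*u)
U(p) = 15*p
U(115)/l(O(-15, 15), y + W) = (15*115)/(72 + 36*(-10)) = 1725/(72 - 360) = 1725/(-288) = 1725*(-1/288) = -575/96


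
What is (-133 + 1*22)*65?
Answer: -7215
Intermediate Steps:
(-133 + 1*22)*65 = (-133 + 22)*65 = -111*65 = -7215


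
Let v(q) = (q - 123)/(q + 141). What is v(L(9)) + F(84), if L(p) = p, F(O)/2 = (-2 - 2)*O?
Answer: -16819/25 ≈ -672.76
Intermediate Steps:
F(O) = -8*O (F(O) = 2*((-2 - 2)*O) = 2*(-4*O) = -8*O)
v(q) = (-123 + q)/(141 + q)
v(L(9)) + F(84) = (-123 + 9)/(141 + 9) - 8*84 = -114/150 - 672 = (1/150)*(-114) - 672 = -19/25 - 672 = -16819/25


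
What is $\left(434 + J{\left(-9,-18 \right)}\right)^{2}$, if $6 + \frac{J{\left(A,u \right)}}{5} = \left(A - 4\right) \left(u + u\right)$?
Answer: $7529536$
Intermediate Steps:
$J{\left(A,u \right)} = -30 + 10 u \left(-4 + A\right)$ ($J{\left(A,u \right)} = -30 + 5 \left(A - 4\right) \left(u + u\right) = -30 + 5 \left(-4 + A\right) 2 u = -30 + 5 \cdot 2 u \left(-4 + A\right) = -30 + 10 u \left(-4 + A\right)$)
$\left(434 + J{\left(-9,-18 \right)}\right)^{2} = \left(434 - \left(-690 - 1620\right)\right)^{2} = \left(434 + \left(-30 + 720 + 1620\right)\right)^{2} = \left(434 + 2310\right)^{2} = 2744^{2} = 7529536$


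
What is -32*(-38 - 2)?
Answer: 1280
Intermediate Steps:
-32*(-38 - 2) = -32*(-40) = 1280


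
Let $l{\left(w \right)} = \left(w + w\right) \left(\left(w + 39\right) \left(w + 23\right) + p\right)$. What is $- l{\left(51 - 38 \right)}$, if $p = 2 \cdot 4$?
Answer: $-48880$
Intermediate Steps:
$p = 8$
$l{\left(w \right)} = 2 w \left(8 + \left(23 + w\right) \left(39 + w\right)\right)$ ($l{\left(w \right)} = \left(w + w\right) \left(\left(w + 39\right) \left(w + 23\right) + 8\right) = 2 w \left(\left(39 + w\right) \left(23 + w\right) + 8\right) = 2 w \left(\left(23 + w\right) \left(39 + w\right) + 8\right) = 2 w \left(8 + \left(23 + w\right) \left(39 + w\right)\right)$)
$- l{\left(51 - 38 \right)} = - 2 \left(51 - 38\right) \left(905 + \left(51 - 38\right)^{2} + 62 \left(51 - 38\right)\right) = - 2 \cdot 13 \left(905 + 13^{2} + 62 \cdot 13\right) = - 2 \cdot 13 \left(905 + 169 + 806\right) = - 2 \cdot 13 \cdot 1880 = \left(-1\right) 48880 = -48880$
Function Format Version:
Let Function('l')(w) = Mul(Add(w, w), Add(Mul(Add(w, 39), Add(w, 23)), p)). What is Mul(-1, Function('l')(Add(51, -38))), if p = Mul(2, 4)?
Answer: -48880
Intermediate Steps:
p = 8
Function('l')(w) = Mul(2, w, Add(8, Mul(Add(23, w), Add(39, w)))) (Function('l')(w) = Mul(Add(w, w), Add(Mul(Add(w, 39), Add(w, 23)), 8)) = Mul(Mul(2, w), Add(Mul(Add(39, w), Add(23, w)), 8)) = Mul(Mul(2, w), Add(Mul(Add(23, w), Add(39, w)), 8)) = Mul(Mul(2, w), Add(8, Mul(Add(23, w), Add(39, w)))) = Mul(2, w, Add(8, Mul(Add(23, w), Add(39, w)))))
Mul(-1, Function('l')(Add(51, -38))) = Mul(-1, Mul(2, Add(51, -38), Add(905, Pow(Add(51, -38), 2), Mul(62, Add(51, -38))))) = Mul(-1, Mul(2, 13, Add(905, Pow(13, 2), Mul(62, 13)))) = Mul(-1, Mul(2, 13, Add(905, 169, 806))) = Mul(-1, Mul(2, 13, 1880)) = Mul(-1, 48880) = -48880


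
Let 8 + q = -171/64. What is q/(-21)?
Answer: 683/1344 ≈ 0.50818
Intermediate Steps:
q = -683/64 (q = -8 - 171/64 = -683/64 ≈ -10.672)
q/(-21) = -683/64/(-21) = -1/21*(-683/64) = 683/1344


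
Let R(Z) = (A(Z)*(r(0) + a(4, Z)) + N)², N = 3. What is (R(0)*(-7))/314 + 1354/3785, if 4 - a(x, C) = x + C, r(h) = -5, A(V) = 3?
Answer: -1695062/594245 ≈ -2.8525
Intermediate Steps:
a(x, C) = 4 - C - x (a(x, C) = 4 - (x + C) = 4 - (C + x) = 4 + (-C - x) = 4 - C - x)
R(Z) = (-12 - 3*Z)² (R(Z) = (3*(-5 + (4 - Z - 1*4)) + 3)² = (3*(-5 + (4 - Z - 4)) + 3)² = (3*(-5 - Z) + 3)² = ((-15 - 3*Z) + 3)² = (-12 - 3*Z)²)
(R(0)*(-7))/314 + 1354/3785 = ((9*(4 + 0)²)*(-7))/314 + 1354/3785 = ((9*4²)*(-7))*(1/314) + 1354*(1/3785) = ((9*16)*(-7))*(1/314) + 1354/3785 = (144*(-7))*(1/314) + 1354/3785 = -1008*1/314 + 1354/3785 = -504/157 + 1354/3785 = -1695062/594245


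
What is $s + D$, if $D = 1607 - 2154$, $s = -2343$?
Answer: $-2890$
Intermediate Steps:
$D = -547$
$s + D = -2343 - 547 = -2890$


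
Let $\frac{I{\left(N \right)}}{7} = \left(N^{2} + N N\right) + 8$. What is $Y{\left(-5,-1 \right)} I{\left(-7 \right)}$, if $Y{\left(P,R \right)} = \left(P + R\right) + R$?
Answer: $-5194$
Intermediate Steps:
$I{\left(N \right)} = 56 + 14 N^{2}$ ($I{\left(N \right)} = 7 \left(\left(N^{2} + N N\right) + 8\right) = 7 \left(\left(N^{2} + N^{2}\right) + 8\right) = 7 \left(2 N^{2} + 8\right) = 7 \left(8 + 2 N^{2}\right) = 56 + 14 N^{2}$)
$Y{\left(P,R \right)} = P + 2 R$
$Y{\left(-5,-1 \right)} I{\left(-7 \right)} = \left(-5 + 2 \left(-1\right)\right) \left(56 + 14 \left(-7\right)^{2}\right) = \left(-5 - 2\right) \left(56 + 14 \cdot 49\right) = - 7 \left(56 + 686\right) = \left(-7\right) 742 = -5194$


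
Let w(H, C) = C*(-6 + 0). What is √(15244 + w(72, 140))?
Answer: 2*√3601 ≈ 120.02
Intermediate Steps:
w(H, C) = -6*C (w(H, C) = C*(-6) = -6*C)
√(15244 + w(72, 140)) = √(15244 - 6*140) = √(15244 - 840) = √14404 = 2*√3601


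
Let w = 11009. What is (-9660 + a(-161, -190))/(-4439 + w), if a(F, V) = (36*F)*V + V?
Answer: 109139/657 ≈ 166.12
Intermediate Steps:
a(F, V) = V + 36*F*V (a(F, V) = 36*F*V + V = V + 36*F*V)
(-9660 + a(-161, -190))/(-4439 + w) = (-9660 - 190*(1 + 36*(-161)))/(-4439 + 11009) = (-9660 - 190*(1 - 5796))/6570 = (-9660 - 190*(-5795))*(1/6570) = (-9660 + 1101050)*(1/6570) = 1091390*(1/6570) = 109139/657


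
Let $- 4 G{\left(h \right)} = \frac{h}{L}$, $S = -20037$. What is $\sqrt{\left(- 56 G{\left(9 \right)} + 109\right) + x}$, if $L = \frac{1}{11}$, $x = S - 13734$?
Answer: $2 i \sqrt{8069} \approx 179.66 i$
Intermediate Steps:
$x = -33771$ ($x = -20037 - 13734 = -33771$)
$L = \frac{1}{11} \approx 0.090909$
$G{\left(h \right)} = - \frac{11 h}{4}$ ($G{\left(h \right)} = - \frac{h \frac{1}{\frac{1}{11}}}{4} = - \frac{h 11}{4} = - \frac{11 h}{4}$)
$\sqrt{\left(- 56 G{\left(9 \right)} + 109\right) + x} = \sqrt{\left(- 56 \left(\left(- \frac{11}{4}\right) 9\right) + 109\right) - 33771} = \sqrt{\left(\left(-56\right) \left(- \frac{99}{4}\right) + 109\right) - 33771} = \sqrt{\left(1386 + 109\right) - 33771} = \sqrt{1495 - 33771} = \sqrt{-32276} = 2 i \sqrt{8069}$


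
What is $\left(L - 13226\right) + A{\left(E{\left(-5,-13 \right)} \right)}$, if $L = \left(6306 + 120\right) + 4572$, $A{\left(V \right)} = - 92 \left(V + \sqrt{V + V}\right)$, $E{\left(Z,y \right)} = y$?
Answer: $-1032 - 92 i \sqrt{26} \approx -1032.0 - 469.11 i$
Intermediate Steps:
$A{\left(V \right)} = - 92 V - 92 \sqrt{2} \sqrt{V}$ ($A{\left(V \right)} = - 92 \left(V + \sqrt{2 V}\right) = - 92 \left(V + \sqrt{2} \sqrt{V}\right) = - 92 V - 92 \sqrt{2} \sqrt{V}$)
$L = 10998$ ($L = 6426 + 4572 = 10998$)
$\left(L - 13226\right) + A{\left(E{\left(-5,-13 \right)} \right)} = \left(10998 - 13226\right) - \left(-1196 + 92 \sqrt{2} \sqrt{-13}\right) = \left(10998 - 13226\right) + \left(1196 - 92 \sqrt{2} i \sqrt{13}\right) = -2228 + \left(1196 - 92 i \sqrt{26}\right) = -1032 - 92 i \sqrt{26}$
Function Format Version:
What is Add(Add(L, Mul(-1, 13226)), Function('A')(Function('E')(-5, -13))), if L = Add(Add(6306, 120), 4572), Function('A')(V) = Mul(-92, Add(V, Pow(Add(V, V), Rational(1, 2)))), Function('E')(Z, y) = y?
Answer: Add(-1032, Mul(-92, I, Pow(26, Rational(1, 2)))) ≈ Add(-1032.0, Mul(-469.11, I))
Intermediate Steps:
Function('A')(V) = Add(Mul(-92, V), Mul(-92, Pow(2, Rational(1, 2)), Pow(V, Rational(1, 2)))) (Function('A')(V) = Mul(-92, Add(V, Pow(Mul(2, V), Rational(1, 2)))) = Mul(-92, Add(V, Mul(Pow(2, Rational(1, 2)), Pow(V, Rational(1, 2))))) = Add(Mul(-92, V), Mul(-92, Pow(2, Rational(1, 2)), Pow(V, Rational(1, 2)))))
L = 10998 (L = Add(6426, 4572) = 10998)
Add(Add(L, Mul(-1, 13226)), Function('A')(Function('E')(-5, -13))) = Add(Add(10998, Mul(-1, 13226)), Add(Mul(-92, -13), Mul(-92, Pow(2, Rational(1, 2)), Pow(-13, Rational(1, 2))))) = Add(Add(10998, -13226), Add(1196, Mul(-92, Pow(2, Rational(1, 2)), Mul(I, Pow(13, Rational(1, 2)))))) = Add(-2228, Add(1196, Mul(-92, I, Pow(26, Rational(1, 2))))) = Add(-1032, Mul(-92, I, Pow(26, Rational(1, 2))))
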